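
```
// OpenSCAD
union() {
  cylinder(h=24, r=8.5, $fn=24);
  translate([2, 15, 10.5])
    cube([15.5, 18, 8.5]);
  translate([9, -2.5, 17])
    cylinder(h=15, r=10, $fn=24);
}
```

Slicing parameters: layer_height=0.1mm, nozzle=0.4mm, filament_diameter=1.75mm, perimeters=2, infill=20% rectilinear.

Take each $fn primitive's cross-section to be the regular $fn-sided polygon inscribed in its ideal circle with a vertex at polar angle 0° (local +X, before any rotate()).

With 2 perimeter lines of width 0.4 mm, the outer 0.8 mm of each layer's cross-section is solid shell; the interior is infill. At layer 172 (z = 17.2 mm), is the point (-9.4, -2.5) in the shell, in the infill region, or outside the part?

At z = 17.2 mm: the r=8.5 cylinder contributes a regular 24-gon of circumradius 8.5; the cube at (2, 15) is present — its section is the full 15.5×18 rectangle; the cylinder at (9, -2.5): section is a regular 24-gon, circumradius r=10; Merging all regions: the regions partially overlap (shared area 100.89 mm²), so overlapping operands fuse into one piece — 2 connected regions. Overall, the cross-section has 2 separate islands. The nearest boundary edge runs (-7.36, -4.25)→(-8.21, -2.20); distance from the point to it = 1.23 mm. The point is not inside any of the regions above, so it lies outside the cross-section (1.23 mm from the nearest boundary).

outside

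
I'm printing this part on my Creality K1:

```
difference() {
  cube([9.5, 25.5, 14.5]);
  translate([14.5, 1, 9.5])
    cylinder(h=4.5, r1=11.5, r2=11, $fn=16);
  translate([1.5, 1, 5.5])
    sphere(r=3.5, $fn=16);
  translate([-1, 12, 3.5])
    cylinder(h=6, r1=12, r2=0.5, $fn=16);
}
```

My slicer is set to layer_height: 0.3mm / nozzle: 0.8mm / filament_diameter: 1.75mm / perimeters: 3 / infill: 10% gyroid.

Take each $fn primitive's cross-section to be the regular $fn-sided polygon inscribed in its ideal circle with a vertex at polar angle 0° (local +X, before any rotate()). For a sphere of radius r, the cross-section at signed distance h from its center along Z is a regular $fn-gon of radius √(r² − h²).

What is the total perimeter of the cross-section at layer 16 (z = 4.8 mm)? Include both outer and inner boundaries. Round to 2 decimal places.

72.23 mm

At z = 4.8 mm: the 9.5×25.5 cube contributes its full rectangle (perimeter 70.00 mm); the cone at (14.5, 1) does not reach this height (z outside [9.5, 14]); the sphere at (1.5, 1): section is a regular 16-gon, circumradius = √(r²−h²) = √(3.5²−0.7²) = 3.429 (perimeter = 2·16·3.429·sin(180°/16) = 21.41 mm); the cone at (-1, 12): at t=0.217 of its height the radius interpolates to r₁+(r₂−r₁)t = 9.508, giving a regular 16-gon of that circumradius (perimeter = 2·16·9.508·sin(180°/16) = 59.36 mm); After the difference (first − rest): starting from the 9.5×25.5 cube, the r=3.5 sphere at (1.5, 1) partially overlaps it — only the 18.74 mm² overlap (of its 36.00 mm²) is removed, clipping the outline; the cone at (-1, 12) partially overlaps it — only the 115.62 mm² overlap (of its 276.78 mm²) is removed, clipping the outline — boundary = 72.23 mm. Overall, the cross-section is a single solid region. Total boundary length (outer) = 72.23 mm.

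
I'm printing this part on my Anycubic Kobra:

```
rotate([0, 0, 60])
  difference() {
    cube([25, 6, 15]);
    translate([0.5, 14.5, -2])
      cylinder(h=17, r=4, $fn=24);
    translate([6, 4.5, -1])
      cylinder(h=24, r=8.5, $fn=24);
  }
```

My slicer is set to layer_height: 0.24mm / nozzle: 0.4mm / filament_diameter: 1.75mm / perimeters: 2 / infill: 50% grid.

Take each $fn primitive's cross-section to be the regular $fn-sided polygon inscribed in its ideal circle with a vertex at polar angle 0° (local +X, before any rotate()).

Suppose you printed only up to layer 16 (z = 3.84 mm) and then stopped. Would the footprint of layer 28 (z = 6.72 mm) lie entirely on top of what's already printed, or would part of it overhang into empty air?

entirely on top

Compare the two slices. At z = 3.84: the cube is present — its section is the full 25×6 rectangle (area 150.00 mm²); the cylinder at (0.5, 14.5): section is a regular 24-gon, circumradius r=4 (area = (24/2)·4.000²·sin(360°/24) = 49.69 mm²); the cylinder at (6, 4.5): section is a regular 24-gon, circumradius r=8.5 (area = (24/2)·8.500²·sin(360°/24) = 224.40 mm²); After the difference (first − rest): starting from the 25×6 cube (150.00 mm²), the r=4 cylinder at (0.5, 14.5) misses the remaining region (no effect); the r=8.5 cylinder at (6, 4.5) partially overlaps it — only the 84.76 mm² overlap (of its 224.40 mm²) is removed, clipping the outline — area = 65.24 mm²; (rotated 60° about Z; rotation is an isometry so areas/perimeters/island counts are preserved). At z = 6.72: the cube (footprint 25×6) is included at this height (area 150.00 mm²); the cylinder at (0.5, 14.5): section is a regular 24-gon, circumradius r=4 (area = (24/2)·4.000²·sin(360°/24) = 49.69 mm²); the r=8.5 cylinder at (6, 4.5) contributes a regular 24-gon of circumradius 8.5 (area = (24/2)·8.500²·sin(360°/24) = 224.40 mm²); Taking the first minus the rest: starting from the 25×6 cube (150.00 mm²), the r=4 cylinder at (0.5, 14.5) misses the remaining region (no effect); the r=8.5 cylinder at (6, 4.5) partially overlaps it — only the 84.76 mm² overlap (of its 224.40 mm²) is removed, clipping the outline — area = 65.24 mm²; (whole slice rotated 60° about Z — lengths, areas and connectivity unchanged). Checking containment: the cross-section at z = 6.72 is a subset of the cross-section at z = 3.84.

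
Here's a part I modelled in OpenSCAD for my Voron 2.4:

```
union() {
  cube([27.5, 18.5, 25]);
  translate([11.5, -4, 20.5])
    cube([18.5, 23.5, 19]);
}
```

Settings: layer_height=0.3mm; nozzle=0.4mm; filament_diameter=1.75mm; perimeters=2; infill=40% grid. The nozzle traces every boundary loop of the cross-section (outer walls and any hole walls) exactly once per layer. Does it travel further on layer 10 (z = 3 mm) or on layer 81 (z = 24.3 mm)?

layer 81 (z = 24.3 mm)

Layer 10 (z = 3): the 27.5×18.5 cube contributes its full rectangle (perimeter 92.00 mm); the cube at (11.5, -4) does not reach this height (z outside [20.5, 39.5]); Taking the union: only the 27.5×18.5 cube is present, so the union is just that shape — boundary = 92.00 mm. So its perimeter = 92.00 mm. Layer 81 (z = 24.3): the 27.5×18.5 cube contributes its full rectangle (perimeter 92.00 mm); the cube at (11.5, -4) (footprint 18.5×23.5) is included at this height (perimeter 84.00 mm); Merging all regions: the regions partially overlap (shared area 296.00 mm²), so the edge portions inside another operand are dropped and the merged outline is re-measured after clipping — boundary = 107.00 mm. So its perimeter = 107.00 mm. Layer 81 is larger (107.00 vs 92.00 mm).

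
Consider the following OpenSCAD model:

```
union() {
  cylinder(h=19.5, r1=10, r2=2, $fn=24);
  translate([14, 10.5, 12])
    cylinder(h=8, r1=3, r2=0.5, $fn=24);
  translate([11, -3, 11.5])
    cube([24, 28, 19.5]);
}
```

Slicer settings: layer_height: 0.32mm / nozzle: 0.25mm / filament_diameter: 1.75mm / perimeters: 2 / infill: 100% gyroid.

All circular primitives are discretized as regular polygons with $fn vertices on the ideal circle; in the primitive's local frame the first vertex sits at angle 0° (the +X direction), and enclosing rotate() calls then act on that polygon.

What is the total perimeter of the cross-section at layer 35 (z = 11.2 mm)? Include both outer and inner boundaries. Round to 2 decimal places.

At z = 11.2 mm: the cone (r1=10→r2=2) has section circumradius 5.405 here — a regular 24-gon (perimeter = 2·24·5.405·sin(180°/24) = 33.86 mm); the cone at (14, 10.5) does not reach this height (z outside [12, 20]); the cube at (11, -3) is absent (z outside [11.5, 31]); Merging all regions: only the cone is present, so the union is just that shape — boundary = 33.86 mm. Overall, the cross-section is a single solid region. Total boundary length (outer) = 33.86 mm.

33.86 mm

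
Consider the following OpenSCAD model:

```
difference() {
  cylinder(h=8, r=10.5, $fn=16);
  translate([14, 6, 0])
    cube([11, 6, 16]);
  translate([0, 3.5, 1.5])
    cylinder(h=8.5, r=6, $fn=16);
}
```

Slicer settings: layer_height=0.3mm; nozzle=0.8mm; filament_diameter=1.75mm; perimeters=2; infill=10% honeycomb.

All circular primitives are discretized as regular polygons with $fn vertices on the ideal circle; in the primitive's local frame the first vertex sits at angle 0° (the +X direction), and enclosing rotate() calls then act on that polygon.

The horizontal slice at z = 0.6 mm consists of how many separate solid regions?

1

At z = 0.6 mm: the r=10.5 cylinder gives a regular 16-gon of circumradius 10.5 (constant along its height); the cube at (14, 6) (footprint 11×6) is included at this height; the cylinder at (0, 3.5) is absent (z outside [1.5, 10]); Taking the first minus the rest: starting from the r=10.5 cylinder, the 11×6 cube at (14, 6) misses the remaining region (no effect) — 1 connected region. The result has 1 disconnected region.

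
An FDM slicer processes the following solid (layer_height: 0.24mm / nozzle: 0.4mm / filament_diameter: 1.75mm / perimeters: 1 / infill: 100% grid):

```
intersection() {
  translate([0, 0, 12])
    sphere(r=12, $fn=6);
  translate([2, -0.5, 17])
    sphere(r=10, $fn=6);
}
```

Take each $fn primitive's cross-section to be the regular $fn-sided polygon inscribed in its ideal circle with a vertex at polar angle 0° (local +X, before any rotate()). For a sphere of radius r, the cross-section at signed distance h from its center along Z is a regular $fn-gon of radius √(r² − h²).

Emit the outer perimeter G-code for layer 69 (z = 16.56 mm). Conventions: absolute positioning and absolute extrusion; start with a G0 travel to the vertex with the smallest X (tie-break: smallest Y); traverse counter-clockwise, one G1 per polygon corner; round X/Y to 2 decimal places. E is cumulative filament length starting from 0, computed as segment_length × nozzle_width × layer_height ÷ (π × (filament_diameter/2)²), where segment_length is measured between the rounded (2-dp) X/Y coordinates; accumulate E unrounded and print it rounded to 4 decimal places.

At z = 16.56 mm: the r=12 sphere slices to a regular 6-gon of circumradius 11.100 (√(r²−h²) with h=4.56 from center); the sphere at (2, -0.5): section is a regular 6-gon, circumradius = √(r²−h²) = √(10²−0.44²) = 9.990; Taking the intersection: the r=10 sphere at (2, -0.5) partially overlaps the r=12 sphere; clipping to the common part keeps 243.75 mm² — 1 connected region. The outline is a single polygon with 6 vertices. Extrusion per mm of travel: 0.4 × 0.24 / (π × 0.875²) = 0.039912. Accumulating E over each segment gives final E = 2.3213.

G0 X-7.99 Y-0.50 Z16.56
G1 X-3.00 Y-9.15 E0.3986
G1 X5.82 Y-9.15 E0.7506
G1 X11.10 Y0.00 E1.1722
G1 X6.39 Y8.15 E1.5479
G1 X-3.00 Y8.15 E1.9227
G1 X-7.99 Y-0.50 E2.3213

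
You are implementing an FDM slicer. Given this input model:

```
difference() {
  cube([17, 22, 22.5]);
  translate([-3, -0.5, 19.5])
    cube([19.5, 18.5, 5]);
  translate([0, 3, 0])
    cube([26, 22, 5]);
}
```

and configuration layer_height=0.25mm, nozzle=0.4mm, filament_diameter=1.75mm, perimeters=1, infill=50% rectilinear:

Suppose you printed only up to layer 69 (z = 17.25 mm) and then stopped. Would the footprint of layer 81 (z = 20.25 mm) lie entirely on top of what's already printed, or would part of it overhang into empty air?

entirely on top

Compare the two slices. At z = 17.25: the 17×22 cube contributes its full rectangle (area 374.00 mm²); the cube at (-3, -0.5) does not reach this height (z outside [19.5, 24.5]); the cube at (0, 3) is absent (z outside [0, 5]); Subtracting the remaining from the first: none of the subtracted shapes is present at this height, so the 17×22 cube is unchanged — area = 374.00 mm². At z = 20.25: the cube (footprint 17×22) is included at this height (area 374.00 mm²); the cube at (-3, -0.5) (footprint 19.5×18.5) is included at this height (area 360.75 mm²); the cube at (0, 3) is absent (z outside [0, 5]); Taking the first minus the rest: starting from the 17×22 cube (374.00 mm²), the 19.5×18.5 cube at (-3, -0.5) partially overlaps it — only the 297.00 mm² overlap (of its 360.75 mm²) is removed, clipping the outline — area = 77.00 mm². Checking containment: the cross-section at z = 20.25 is a subset of the cross-section at z = 17.25.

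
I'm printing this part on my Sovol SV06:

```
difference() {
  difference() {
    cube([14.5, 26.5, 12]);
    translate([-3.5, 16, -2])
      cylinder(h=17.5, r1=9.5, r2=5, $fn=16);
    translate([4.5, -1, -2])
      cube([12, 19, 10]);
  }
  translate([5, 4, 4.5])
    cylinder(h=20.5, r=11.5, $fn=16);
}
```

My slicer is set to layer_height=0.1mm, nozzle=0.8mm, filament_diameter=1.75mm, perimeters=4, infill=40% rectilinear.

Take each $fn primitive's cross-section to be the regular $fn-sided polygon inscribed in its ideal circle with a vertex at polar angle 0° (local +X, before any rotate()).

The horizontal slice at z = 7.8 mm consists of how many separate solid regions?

1

At z = 7.8 mm: the 14.5×26.5 cube contributes its full rectangle; the cone at (-3.5, 16) (r1=9.5→r2=5) has section circumradius 6.980 here — a regular 16-gon; the 12×19 cube at (4.5, -1) contributes its full rectangle; After the difference (first − rest): starting from the 14.5×26.5 cube, the cone at (-3.5, 16) partially overlaps it — only the 28.48 mm² overlap (of its 149.16 mm²) is removed, clipping the outline; the 12×19 cube at (4.5, -1) partially overlaps it — only the 180.00 mm² overlap (of its 228.00 mm²) is removed, clipping the outline — 1 connected region; the cylinder at (5, 4): section is a regular 16-gon, circumradius r=11.5; Taking the first minus the rest: starting from the result so far, the r=11.5 cylinder at (5, 4) partially overlaps it — only the 56.98 mm² overlap (of its 404.88 mm²) is removed, clipping the outline — 1 connected region. The result has 1 disconnected region.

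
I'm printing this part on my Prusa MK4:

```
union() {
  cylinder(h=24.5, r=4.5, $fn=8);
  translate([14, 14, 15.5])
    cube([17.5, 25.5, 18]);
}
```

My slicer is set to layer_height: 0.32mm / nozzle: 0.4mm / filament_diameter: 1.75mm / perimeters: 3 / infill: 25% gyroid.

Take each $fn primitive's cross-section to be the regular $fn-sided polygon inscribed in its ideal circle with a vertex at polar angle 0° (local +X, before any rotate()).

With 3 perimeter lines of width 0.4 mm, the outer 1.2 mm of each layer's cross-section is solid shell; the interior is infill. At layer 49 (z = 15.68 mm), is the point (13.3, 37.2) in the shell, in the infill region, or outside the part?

At z = 15.68 mm: the r=4.5 cylinder gives a regular 8-gon of circumradius 4.5 (constant along its height); the cube at (14, 14) is present — its section is the full 17.5×25.5 rectangle; Combining (union): the 2 present regions are separate (no shared area or edge), so areas and boundary lengths simply add and each stays a separate island — 2 connected regions. Overall, the cross-section has 2 separate islands. The nearest boundary edge runs (14.00, 14.00)→(14.00, 39.50); distance from the point to it = 0.70 mm. The point is not inside any of the regions above, so it lies outside the cross-section (0.70 mm from the nearest boundary).

outside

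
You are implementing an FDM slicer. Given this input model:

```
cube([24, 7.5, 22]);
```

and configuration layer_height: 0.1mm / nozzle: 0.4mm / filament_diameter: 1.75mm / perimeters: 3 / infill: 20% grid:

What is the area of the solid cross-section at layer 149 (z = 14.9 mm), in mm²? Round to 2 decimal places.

180.00 mm²

At z = 14.9 mm: the cube is present — its section is the full 24×7.5 rectangle (area 180.00 mm²). Overall, the cross-section is a single solid region. Net area = 180.00 mm².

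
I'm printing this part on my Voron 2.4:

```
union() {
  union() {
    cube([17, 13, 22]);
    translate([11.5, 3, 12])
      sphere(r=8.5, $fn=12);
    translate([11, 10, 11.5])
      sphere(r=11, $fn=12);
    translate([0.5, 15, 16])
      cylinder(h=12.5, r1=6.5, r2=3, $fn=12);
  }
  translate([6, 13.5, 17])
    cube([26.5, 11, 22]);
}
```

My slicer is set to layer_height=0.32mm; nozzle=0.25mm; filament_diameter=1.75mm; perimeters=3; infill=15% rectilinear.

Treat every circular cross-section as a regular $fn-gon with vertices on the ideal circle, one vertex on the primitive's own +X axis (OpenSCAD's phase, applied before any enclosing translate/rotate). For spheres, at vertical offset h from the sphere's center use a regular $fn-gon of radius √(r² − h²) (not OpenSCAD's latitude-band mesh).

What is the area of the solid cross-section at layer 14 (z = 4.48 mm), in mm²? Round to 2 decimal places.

298.27 mm²

At z = 4.48 mm: the 17×13 cube contributes its full rectangle (area 221.00 mm²); the r=8.5 sphere at (11.5, 3) contributes a regular 12-gon of circumradius √(8.5²−7.52²) = 3.962 (area = (12/2)·3.962²·sin(360°/12) = 47.10 mm²); the sphere at (11, 10): section is a regular 12-gon, circumradius = √(r²−h²) = √(11²−7.02²) = 8.469 (area = (12/2)·8.469²·sin(360°/12) = 215.16 mm²); the cone at (0.5, 15) is absent (z outside [16, 28.5]); Taking the union: the regions partially overlap — summed areas 483.26 mm² minus the doubly-counted overlap 184.99 mm² gives 298.27 mm² — area = 298.27 mm²; the cube at (6, 13.5) does not reach this height (z outside [17, 39]); Taking the union: only the result so far is present, so the union is just that shape — area = 298.27 mm². Overall, the cross-section is a single solid region. Net area = 298.27 mm².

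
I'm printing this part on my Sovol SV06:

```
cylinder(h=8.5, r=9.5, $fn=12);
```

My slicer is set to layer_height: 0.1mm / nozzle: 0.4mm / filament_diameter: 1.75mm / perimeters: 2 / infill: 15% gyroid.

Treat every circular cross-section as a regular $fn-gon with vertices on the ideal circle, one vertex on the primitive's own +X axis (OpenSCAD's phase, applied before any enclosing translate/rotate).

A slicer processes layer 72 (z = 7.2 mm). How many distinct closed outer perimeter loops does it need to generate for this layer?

At z = 7.2 mm: the cylinder: section is a regular 12-gon, circumradius r=9.5. The result has 1 disconnected region.

1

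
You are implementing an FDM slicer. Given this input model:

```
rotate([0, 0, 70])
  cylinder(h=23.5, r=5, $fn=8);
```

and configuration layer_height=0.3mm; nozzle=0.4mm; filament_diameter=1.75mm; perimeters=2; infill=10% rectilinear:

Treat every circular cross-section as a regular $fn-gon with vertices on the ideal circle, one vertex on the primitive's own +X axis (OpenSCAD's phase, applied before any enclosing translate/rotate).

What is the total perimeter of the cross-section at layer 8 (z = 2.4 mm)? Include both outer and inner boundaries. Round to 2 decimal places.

At z = 2.4 mm: the r=5 cylinder contributes a regular 8-gon of circumradius 5 (perimeter = 2·8·5.000·sin(180°/8) = 30.61 mm); (rotated 70° about Z; rotation is an isometry so areas/perimeters/island counts are preserved). Overall, the cross-section is a single solid region. Total boundary length (outer) = 30.61 mm.

30.61 mm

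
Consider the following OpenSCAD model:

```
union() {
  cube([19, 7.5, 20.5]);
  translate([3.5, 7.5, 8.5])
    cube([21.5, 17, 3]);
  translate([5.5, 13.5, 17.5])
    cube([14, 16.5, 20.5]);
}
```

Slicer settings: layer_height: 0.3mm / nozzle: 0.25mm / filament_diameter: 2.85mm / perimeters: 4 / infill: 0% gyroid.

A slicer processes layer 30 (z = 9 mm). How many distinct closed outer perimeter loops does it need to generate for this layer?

1

At z = 9 mm: the cube (footprint 19×7.5) is included at this height; the cube at (3.5, 7.5) (footprint 21.5×17) is included at this height; the cube at (5.5, 13.5) is absent (z outside [17.5, 38]); Taking the union: the 2 present regions share edge segments without overlapping in area, so areas simply add but the touching pieces fuse into one outline (the shared edge portions become interior and drop out of the boundary) — 1 connected region. The result has 1 disconnected region.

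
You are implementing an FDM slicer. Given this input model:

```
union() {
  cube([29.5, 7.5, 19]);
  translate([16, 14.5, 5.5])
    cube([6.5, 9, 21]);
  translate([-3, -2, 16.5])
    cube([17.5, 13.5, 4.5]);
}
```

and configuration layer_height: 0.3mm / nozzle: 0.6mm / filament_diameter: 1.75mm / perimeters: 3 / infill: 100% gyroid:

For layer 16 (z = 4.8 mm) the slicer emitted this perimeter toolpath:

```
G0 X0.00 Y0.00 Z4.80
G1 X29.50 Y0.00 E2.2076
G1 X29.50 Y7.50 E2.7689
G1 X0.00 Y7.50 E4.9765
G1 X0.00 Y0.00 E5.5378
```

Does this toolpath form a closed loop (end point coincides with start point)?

yes

Start point (G0): (0.00, 0.00). End point (last G1): the path returns to the start — closed.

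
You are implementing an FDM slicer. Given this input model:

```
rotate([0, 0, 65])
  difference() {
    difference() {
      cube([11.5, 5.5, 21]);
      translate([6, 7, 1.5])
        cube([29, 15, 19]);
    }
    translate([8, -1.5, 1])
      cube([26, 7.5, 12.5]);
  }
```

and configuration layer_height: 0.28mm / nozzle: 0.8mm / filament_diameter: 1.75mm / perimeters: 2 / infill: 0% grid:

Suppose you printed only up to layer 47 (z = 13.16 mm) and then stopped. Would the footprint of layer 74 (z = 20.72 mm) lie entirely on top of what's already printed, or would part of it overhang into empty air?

part overhangs

Compare the two slices. At z = 13.16: the cube is present — its section is the full 11.5×5.5 rectangle (area 63.25 mm²); the cube at (6, 7) (footprint 29×15) is included at this height (area 435.00 mm²); Taking the first minus the rest: starting from the 11.5×5.5 cube (63.25 mm²), the 29×15 cube at (6, 7) misses the remaining region (no effect) — area = 63.25 mm²; the cube at (8, -1.5) (footprint 26×7.5) is included at this height (area 195.00 mm²); Taking the first minus the rest: starting from that combined region (63.25 mm²), the 26×7.5 cube at (8, -1.5) partially overlaps it — only the 19.25 mm² overlap (of its 195.00 mm²) is removed, clipping the outline — area = 44.00 mm²; (rotated 65° about Z; rotation is an isometry so areas/perimeters/island counts are preserved). At z = 20.72: the cube is present — its section is the full 11.5×5.5 rectangle (area 63.25 mm²); the cube at (6, 7) is not intersected at this z (z outside [1.5, 20.5]); After the difference (first − rest): none of the subtracted shapes is present at this height, so the 11.5×5.5 cube is unchanged — area = 63.25 mm²; the cube at (8, -1.5) does not reach this height (z outside [1, 13.5]); After the difference (first − rest): none of the subtracted shapes is present at this height, so that combined region is unchanged — area = 63.25 mm²; (whole slice rotated 65° about Z — lengths, areas and connectivity unchanged). Checking containment: at z = 20.72 the cross-section extends beyond the z = 13.16 cross-section by about 19.25 mm².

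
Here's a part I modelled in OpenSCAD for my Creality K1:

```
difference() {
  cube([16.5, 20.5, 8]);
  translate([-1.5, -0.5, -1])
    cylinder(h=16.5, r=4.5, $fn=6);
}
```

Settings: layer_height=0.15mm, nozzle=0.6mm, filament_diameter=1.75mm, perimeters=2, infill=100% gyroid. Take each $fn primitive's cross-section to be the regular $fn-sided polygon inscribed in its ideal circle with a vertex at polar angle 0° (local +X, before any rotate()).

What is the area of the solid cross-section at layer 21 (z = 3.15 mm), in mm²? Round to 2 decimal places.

332.37 mm²

At z = 3.15 mm: the 16.5×20.5 cube contributes its full rectangle (area 338.25 mm²); the cylinder at (-1.5, -0.5): section is a regular 6-gon, circumradius r=4.5 (area = (6/2)·4.500²·sin(360°/6) = 52.61 mm²); Subtracting the remaining from the first: starting from the 16.5×20.5 cube (338.25 mm²), the r=4.5 cylinder at (-1.5, -0.5) partially overlaps it — only the 5.88 mm² overlap (of its 52.61 mm²) is removed, clipping the outline — area = 332.37 mm². Overall, the cross-section is a single solid region. Net area = 332.37 mm².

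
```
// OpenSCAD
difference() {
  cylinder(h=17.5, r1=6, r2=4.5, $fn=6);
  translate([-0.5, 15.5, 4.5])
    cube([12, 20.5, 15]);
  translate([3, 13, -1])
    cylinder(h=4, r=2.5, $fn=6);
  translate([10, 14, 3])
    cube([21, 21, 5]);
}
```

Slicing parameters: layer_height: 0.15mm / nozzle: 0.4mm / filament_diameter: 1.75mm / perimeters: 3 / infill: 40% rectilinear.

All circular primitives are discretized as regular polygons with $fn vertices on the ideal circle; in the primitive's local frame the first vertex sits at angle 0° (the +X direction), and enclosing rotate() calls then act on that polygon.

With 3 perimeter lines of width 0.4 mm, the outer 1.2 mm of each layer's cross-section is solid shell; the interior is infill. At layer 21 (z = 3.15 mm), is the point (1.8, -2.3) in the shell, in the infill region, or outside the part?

infill

At z = 3.15 mm: the cone (r1=6→r2=4.5) has section circumradius 5.730 here — a regular 6-gon; the cube at (-0.5, 15.5) does not reach this height (z outside [4.5, 19.5]); the cylinder at (3, 13) is not intersected at this z (z outside [-1, 3]); the cube at (10, 14) (footprint 21×21) is included at this height; After the difference (first − rest): starting from the cone, the 21×21 cube at (10, 14) misses the remaining region (no effect) — 1 connected region. Overall, the cross-section is a single solid region. The nearest boundary edge runs (5.73, 0.00)→(2.87, -4.96); distance from the point to it = 2.25 mm. The point is inside the cross-section and 2.25 mm from the nearest boundary — more than the 1.2 mm shell width (3 × 0.4), so it's in the infill interior.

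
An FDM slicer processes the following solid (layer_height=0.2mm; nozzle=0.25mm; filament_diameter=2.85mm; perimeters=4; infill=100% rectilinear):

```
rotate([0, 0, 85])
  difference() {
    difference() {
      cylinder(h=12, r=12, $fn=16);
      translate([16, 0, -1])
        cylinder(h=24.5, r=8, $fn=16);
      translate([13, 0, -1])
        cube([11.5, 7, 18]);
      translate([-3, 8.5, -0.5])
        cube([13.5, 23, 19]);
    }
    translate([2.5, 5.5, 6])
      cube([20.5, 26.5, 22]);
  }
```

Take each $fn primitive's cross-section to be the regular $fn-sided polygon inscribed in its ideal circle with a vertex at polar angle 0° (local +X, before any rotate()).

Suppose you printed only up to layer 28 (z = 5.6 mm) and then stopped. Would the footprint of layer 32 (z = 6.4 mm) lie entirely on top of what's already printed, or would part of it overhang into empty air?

Compare the two slices. At z = 5.6: the r=12 cylinder contributes a regular 16-gon of circumradius 12 (area = (16/2)·12.000²·sin(360°/16) = 440.85 mm²); the r=8 cylinder at (16, 0) contributes a regular 16-gon of circumradius 8 (area = (16/2)·8.000²·sin(360°/16) = 195.93 mm²); the cube at (13, 0) (footprint 11.5×7) is included at this height (area 80.50 mm²); the 13.5×23 cube at (-3, 8.5) contributes its full rectangle (area 310.50 mm²); Subtracting the remaining from the first: starting from the r=12 cylinder (440.85 mm²), the r=8 cylinder at (16, 0) partially overlaps it — only the 28.83 mm² overlap (of its 195.93 mm²) is removed, clipping the outline; the 11.5×7 cube at (13, 0) misses the remaining region (no effect); the 13.5×23 cube at (-3, 8.5) partially overlaps it — only the 28.59 mm² overlap (of its 310.50 mm²) is removed, clipping the outline — area = 383.43 mm²; the cube at (2.5, 5.5) does not reach this height (z outside [6, 28]); Taking the first minus the rest: none of the subtracted shapes is present at this height, so that combined region is unchanged — area = 383.43 mm²; (whole slice rotated 85° about Z — lengths, areas and connectivity unchanged). At z = 6.4: the r=12 cylinder contributes a regular 16-gon of circumradius 12 (area = (16/2)·12.000²·sin(360°/16) = 440.85 mm²); the cylinder at (16, 0): section is a regular 16-gon, circumradius r=8 (area = (16/2)·8.000²·sin(360°/16) = 195.93 mm²); the 11.5×7 cube at (13, 0) contributes its full rectangle (area 80.50 mm²); the 13.5×23 cube at (-3, 8.5) contributes its full rectangle (area 310.50 mm²); Taking the first minus the rest: starting from the r=12 cylinder (440.85 mm²), the r=8 cylinder at (16, 0) partially overlaps it — only the 28.83 mm² overlap (of its 195.93 mm²) is removed, clipping the outline; the 11.5×7 cube at (13, 0) misses the remaining region (no effect); the 13.5×23 cube at (-3, 8.5) partially overlaps it — only the 28.59 mm² overlap (of its 310.50 mm²) is removed, clipping the outline — area = 383.43 mm²; the 20.5×26.5 cube at (2.5, 5.5) contributes its full rectangle (area 543.25 mm²); Taking the first minus the rest: starting from the result so far (383.43 mm²), the 20.5×26.5 cube at (2.5, 5.5) partially overlaps it — only the 20.91 mm² overlap (of its 543.25 mm²) is removed, clipping the outline — area = 362.52 mm²; (rotated 85° about Z; rotation is an isometry so areas/perimeters/island counts are preserved). Checking containment: the cross-section at z = 6.4 is a subset of the cross-section at z = 5.6.

entirely on top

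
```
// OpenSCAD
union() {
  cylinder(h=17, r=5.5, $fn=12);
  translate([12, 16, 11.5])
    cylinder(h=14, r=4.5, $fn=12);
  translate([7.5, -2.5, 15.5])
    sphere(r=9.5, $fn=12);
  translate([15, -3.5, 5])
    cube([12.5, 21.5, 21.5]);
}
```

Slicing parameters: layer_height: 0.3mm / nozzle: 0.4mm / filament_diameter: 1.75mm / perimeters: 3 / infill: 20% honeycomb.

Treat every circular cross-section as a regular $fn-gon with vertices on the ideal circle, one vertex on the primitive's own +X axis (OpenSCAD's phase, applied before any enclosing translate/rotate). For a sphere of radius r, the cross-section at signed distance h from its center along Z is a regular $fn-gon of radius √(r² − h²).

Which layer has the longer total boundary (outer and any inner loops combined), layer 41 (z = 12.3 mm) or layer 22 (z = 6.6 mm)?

Layer 41 (z = 12.3): the r=5.5 cylinder contributes a regular 12-gon of circumradius 5.5 (perimeter = 2·12·5.500·sin(180°/12) = 34.16 mm); the cylinder at (12, 16): section is a regular 12-gon, circumradius r=4.5 (perimeter = 2·12·4.500·sin(180°/12) = 27.95 mm); the r=9.5 sphere at (7.5, -2.5) slices to a regular 12-gon of circumradius 8.945 (√(r²−h²) with h=3.2 from center) (perimeter = 2·12·8.945·sin(180°/12) = 55.56 mm); the cube at (15, -3.5) (footprint 12.5×21.5) is included at this height (perimeter 68.00 mm); Combining (union): the regions partially overlap (shared area 58.70 mm²), so the edge portions inside another operand are dropped and the merged outline is re-measured after clipping — boundary = 134.32 mm. So its perimeter = 134.32 mm. Layer 22 (z = 6.6): the r=5.5 cylinder gives a regular 12-gon of circumradius 5.5 (constant along its height) (perimeter = 2·12·5.500·sin(180°/12) = 34.16 mm); the cylinder at (12, 16) is not intersected at this z (z outside [11.5, 25.5]); the r=9.5 sphere at (7.5, -2.5) contributes a regular 12-gon of circumradius √(9.5²−8.9²) = 3.323 (perimeter = 2·12·3.323·sin(180°/12) = 20.64 mm); the cube at (15, -3.5) is present — its section is the full 12.5×21.5 rectangle (perimeter 68.00 mm); Merging all regions: the regions partially overlap (shared area 1.63 mm²), so the edge portions inside another operand are dropped and the merged outline is re-measured after clipping — boundary = 115.71 mm. So its perimeter = 115.71 mm. Layer 41 is larger (134.32 vs 115.71 mm).

layer 41 (z = 12.3 mm)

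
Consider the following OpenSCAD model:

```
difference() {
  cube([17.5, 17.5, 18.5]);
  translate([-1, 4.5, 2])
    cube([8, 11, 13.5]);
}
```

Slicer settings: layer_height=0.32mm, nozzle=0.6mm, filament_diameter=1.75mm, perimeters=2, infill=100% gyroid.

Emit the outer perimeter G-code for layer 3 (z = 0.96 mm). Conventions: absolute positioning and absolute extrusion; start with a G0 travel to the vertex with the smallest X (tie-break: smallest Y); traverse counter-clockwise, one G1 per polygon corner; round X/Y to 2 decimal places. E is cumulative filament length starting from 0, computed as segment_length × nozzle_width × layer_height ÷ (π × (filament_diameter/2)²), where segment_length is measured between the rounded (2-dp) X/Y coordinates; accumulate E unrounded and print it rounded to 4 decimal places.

At z = 0.96 mm: the cube is present — its section is the full 17.5×17.5 rectangle; the cube at (-1, 4.5) is not intersected at this z (z outside [2, 15.5]); Taking the first minus the rest: none of the subtracted shapes is present at this height, so the 17.5×17.5 cube is unchanged — 1 connected region. The outline is a single polygon with 4 vertices. Extrusion per mm of travel: 0.6 × 0.32 / (π × 0.875²) = 0.079824. Accumulating E over each segment gives final E = 5.5877.

G0 X0.00 Y0.00 Z0.96
G1 X17.50 Y0.00 E1.3969
G1 X17.50 Y17.50 E2.7939
G1 X0.00 Y17.50 E4.1908
G1 X0.00 Y0.00 E5.5877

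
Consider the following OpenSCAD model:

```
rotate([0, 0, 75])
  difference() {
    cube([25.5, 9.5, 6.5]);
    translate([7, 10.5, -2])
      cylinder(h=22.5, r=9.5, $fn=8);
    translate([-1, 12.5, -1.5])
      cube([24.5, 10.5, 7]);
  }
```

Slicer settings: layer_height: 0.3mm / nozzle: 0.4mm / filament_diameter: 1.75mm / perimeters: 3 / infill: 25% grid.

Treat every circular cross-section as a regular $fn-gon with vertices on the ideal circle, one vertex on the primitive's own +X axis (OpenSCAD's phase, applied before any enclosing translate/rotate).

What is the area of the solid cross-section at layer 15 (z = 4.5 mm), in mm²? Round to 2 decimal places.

138.45 mm²

At z = 4.5 mm: the cube (footprint 25.5×9.5) is included at this height (area 242.25 mm²); the r=9.5 cylinder at (7, 10.5) gives a regular 8-gon of circumradius 9.5 (constant along its height) (area = (8/2)·9.500²·sin(360°/8) = 255.27 mm²); the 24.5×10.5 cube at (-1, 12.5) contributes its full rectangle (area 257.25 mm²); Taking the first minus the rest: starting from the 25.5×9.5 cube (242.25 mm²), the r=9.5 cylinder at (7, 10.5) partially overlaps it — only the 103.80 mm² overlap (of its 255.27 mm²) is removed, clipping the outline; the 24.5×10.5 cube at (-1, 12.5) misses the remaining region (no effect) — area = 138.45 mm²; (rotated 75° about Z; rotation is an isometry so areas/perimeters/island counts are preserved). Overall, the cross-section is a single solid region. Net area = 138.45 mm².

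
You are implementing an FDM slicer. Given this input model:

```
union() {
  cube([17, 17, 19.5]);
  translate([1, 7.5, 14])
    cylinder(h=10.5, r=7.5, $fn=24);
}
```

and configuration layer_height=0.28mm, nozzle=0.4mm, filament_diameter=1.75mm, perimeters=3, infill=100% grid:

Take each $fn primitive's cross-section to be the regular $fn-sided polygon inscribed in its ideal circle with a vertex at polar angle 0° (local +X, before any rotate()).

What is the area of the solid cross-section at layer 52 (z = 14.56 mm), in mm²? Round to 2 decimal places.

At z = 14.56 mm: the cube is present — its section is the full 17×17 rectangle (area 289.00 mm²); the r=7.5 cylinder at (1, 7.5) contributes a regular 24-gon of circumradius 7.5 (area = (24/2)·7.500²·sin(360°/24) = 174.70 mm²); Combining (union): the regions partially overlap — summed areas 463.70 mm² minus the doubly-counted overlap 102.22 mm² gives 361.48 mm² — area = 361.48 mm². Overall, the cross-section is a single solid region. Net area = 361.48 mm².

361.48 mm²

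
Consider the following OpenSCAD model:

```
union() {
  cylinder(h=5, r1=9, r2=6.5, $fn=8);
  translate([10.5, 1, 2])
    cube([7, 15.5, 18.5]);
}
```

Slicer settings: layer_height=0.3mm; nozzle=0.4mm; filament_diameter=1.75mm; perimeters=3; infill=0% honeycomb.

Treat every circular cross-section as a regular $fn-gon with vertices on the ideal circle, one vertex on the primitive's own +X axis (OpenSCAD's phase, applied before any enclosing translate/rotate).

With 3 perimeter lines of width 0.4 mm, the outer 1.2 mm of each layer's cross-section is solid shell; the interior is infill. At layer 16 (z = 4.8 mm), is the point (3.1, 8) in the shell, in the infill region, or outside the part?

outside

At z = 4.8 mm: the cone contributes a regular 8-gon of circumradius 6.600 (interpolated between r1=9 and r2=6.5 at t=0.960); the cube at (10.5, 1) (footprint 7×15.5) is included at this height; Merging all regions: the 2 present regions are separate (no shared area or edge), so areas and boundary lengths simply add and each stays a separate island — 2 connected regions. Overall, the cross-section has 2 separate islands. The nearest boundary edge runs (0.00, 6.60)→(4.67, 4.67); distance from the point to it = 2.48 mm. The point is not inside any of the regions above, so it lies outside the cross-section (2.48 mm from the nearest boundary).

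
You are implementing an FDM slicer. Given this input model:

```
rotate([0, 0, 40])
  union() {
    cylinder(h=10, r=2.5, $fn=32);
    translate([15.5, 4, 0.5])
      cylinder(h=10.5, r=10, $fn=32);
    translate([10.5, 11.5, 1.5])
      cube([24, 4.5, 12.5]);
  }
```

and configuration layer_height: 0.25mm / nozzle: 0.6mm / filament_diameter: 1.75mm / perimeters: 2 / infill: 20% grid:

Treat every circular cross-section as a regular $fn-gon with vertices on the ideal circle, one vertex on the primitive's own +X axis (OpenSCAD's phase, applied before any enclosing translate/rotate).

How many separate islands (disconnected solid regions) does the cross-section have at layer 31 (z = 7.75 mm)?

2

At z = 7.75 mm: the r=2.5 cylinder gives a regular 32-gon of circumradius 2.5 (constant along its height); the r=10 cylinder at (15.5, 4) gives a regular 32-gon of circumradius 10 (constant along its height); the cube at (10.5, 11.5) (footprint 24×4.5) is included at this height; Taking the union: the regions partially overlap (shared area 21.25 mm²), so overlapping operands fuse into one piece — 2 connected regions; (rotated 40° about Z; rotation is an isometry so areas/perimeters/island counts are preserved). Overall, the cross-section has 2 separate islands. Island count = 2.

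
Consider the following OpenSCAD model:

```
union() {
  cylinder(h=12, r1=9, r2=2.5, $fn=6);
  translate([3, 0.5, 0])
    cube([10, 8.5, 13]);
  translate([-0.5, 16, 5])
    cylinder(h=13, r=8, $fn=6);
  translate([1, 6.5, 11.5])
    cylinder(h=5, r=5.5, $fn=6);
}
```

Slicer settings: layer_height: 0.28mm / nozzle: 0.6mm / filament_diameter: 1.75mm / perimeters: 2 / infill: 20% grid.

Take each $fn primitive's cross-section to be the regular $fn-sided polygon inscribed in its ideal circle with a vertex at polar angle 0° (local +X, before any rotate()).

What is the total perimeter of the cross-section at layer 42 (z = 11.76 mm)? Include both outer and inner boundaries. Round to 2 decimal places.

91.11 mm

At z = 11.76 mm: the cone (r1=9→r2=2.5) has section circumradius 2.630 here — a regular 6-gon (perimeter = 2·6·2.630·sin(180°/6) = 15.78 mm); the cube at (3, 0.5) is present — its section is the full 10×8.5 rectangle (perimeter 37.00 mm); the r=8 cylinder at (-0.5, 16) gives a regular 6-gon of circumradius 8 (constant along its height) (perimeter = 2·6·8.000·sin(180°/6) = 48.00 mm); the cylinder at (1, 6.5): section is a regular 6-gon, circumradius r=5.5 (perimeter = 2·6·5.500·sin(180°/6) = 33.00 mm); Taking the union: the regions partially overlap (shared area 32.49 mm²), so the edge portions inside another operand are dropped and the merged outline is re-measured after clipping — boundary = 91.11 mm. Overall, the cross-section is a single solid region. Total boundary length (outer) = 91.11 mm.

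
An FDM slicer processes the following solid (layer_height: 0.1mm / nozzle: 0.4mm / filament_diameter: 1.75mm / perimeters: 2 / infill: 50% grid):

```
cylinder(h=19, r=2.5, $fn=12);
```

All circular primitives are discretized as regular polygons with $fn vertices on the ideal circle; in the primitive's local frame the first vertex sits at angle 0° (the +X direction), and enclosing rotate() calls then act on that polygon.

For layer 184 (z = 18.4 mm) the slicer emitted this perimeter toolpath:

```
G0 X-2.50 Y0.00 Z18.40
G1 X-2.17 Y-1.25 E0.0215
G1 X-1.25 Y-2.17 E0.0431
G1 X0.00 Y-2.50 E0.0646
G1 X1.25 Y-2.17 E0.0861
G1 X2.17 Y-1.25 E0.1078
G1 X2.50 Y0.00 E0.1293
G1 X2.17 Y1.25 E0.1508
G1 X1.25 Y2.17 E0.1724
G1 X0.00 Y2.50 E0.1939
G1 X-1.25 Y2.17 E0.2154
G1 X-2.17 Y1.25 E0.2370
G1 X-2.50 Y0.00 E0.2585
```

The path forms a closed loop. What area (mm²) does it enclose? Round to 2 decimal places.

Apply the shoelace formula to the sequence of (X, Y) vertices; enclosed area = 18.79 mm².

18.79 mm²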